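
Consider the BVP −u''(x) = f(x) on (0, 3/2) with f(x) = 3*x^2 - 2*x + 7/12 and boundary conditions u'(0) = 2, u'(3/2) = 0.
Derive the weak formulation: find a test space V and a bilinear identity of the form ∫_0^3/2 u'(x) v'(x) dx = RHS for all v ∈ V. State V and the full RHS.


V = H^1(0, 3/2) (v unrestricted at boundary; u is determined up to an additive constant); weak form: ∫_0^3/2 u'v' dx = ∫_0^3/2 (3*x^2 - 2*x + 7/12) v dx − 2·v(0) for all v ∈ V.

Multiply both sides by a test function v and integrate from 0 to 3/2:
  ∫_0^3/2 −u''(x) v(x) dx = ∫_0^3/2 f(x) v(x) dx.
Integrate the LHS by parts once:
  ∫_0^3/2 −u'' v dx = −[u'(x) v(x)]_0^3/2 + ∫_0^3/2 u'(x) v'(x) dx.
Thus ∫_0^3/2 u'(x) v'(x) dx = ∫_0^3/2 f(x) v(x) dx + [u'(x) v(x)]_0^3/2.
Choose V so that boundary terms are either known or forced to vanish.
u has inhomogeneous Neumann u'(0) = 2, u'(3/2) = 0. [u' v]_0^3/2 = (0)·v(3/2) − (2)·v(0) = − 2·v(0). Take V = H^1(0, 3/2); boundary term becomes part of RHS.
Weak formulation: find u (satisfying any essential BC) such that ∫_0^3/2 u'(x) v'(x) dx = ∫_0^3/2 f v dx − 2·v(0) for all v ∈ V (Neumann data are natural BCs: they enter the RHS as boundary terms).
Substituting f(x) = 3*x^2 - 2*x + 7/12, the right-hand side is ∫_0^3/2 (3*x^2 - 2*x + 7/12) v dx − 2·v(0).
Compatibility check (pure Neumann): taking v ≡ 1 ∈ V gives 0 = ∫_0^3/2 f dx + (0) − (2), i.e. ∫_0^3/2 f dx must equal u'(0) − u'(3/2) = 2. Indeed ∫_0^3/2 (3*x^2 - 2*x + 7/12) dx = 2, so the data are compatible. The solution is then unique only up to an additive constant (fix it e.g. by requiring ∫_0^3/2 u dx = 0).


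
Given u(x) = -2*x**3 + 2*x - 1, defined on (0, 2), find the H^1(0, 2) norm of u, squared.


||u||_{H^1}^2 = 22786/105

The H^1 norm (squared) on an interval (0, L) is
  ||u||_{H^1}^2 = ∫_0^L u(x)^2 dx + ∫_0^L u'(x)^2 dx.
Compute u'(x) = 2 - 6*x**2.
Then u(x)^2 = 4*x**6 - 8*x**4 + 4*x**3 + 4*x**2 - 4*x + 1 and u'(x)^2 = 36*x**4 - 24*x**2 + 4.
Integrate each monomial from 0 to 2 using ∫_0^2 c·x^n dx = c·2^(n+1)/(n+1):
  ∫_0^2 u(x)^2 dx = ∫_0^2 (4*x^6 - 8*x^4 + 4*x^3 + 4*x^2 - 4*x + 1) dx. Term by term:
    ∫_0^2 4*x^6 dx = 512/7;  ∫_0^2 -8*x^4 dx = -256/5;  ∫_0^2 4*x^3 dx = 16;
    ∫_0^2 4*x^2 dx = 32/3;  ∫_0^2 -4*x dx = -8;  ∫_0^2 1 dx = 2.
  Sum: 512/7 − 256/5 + 16 + 32/3 − 8 + 2 = 4474/105.
  ∫_0^2 u'(x)^2 dx = ∫_0^2 (36*x^4 - 24*x^2 + 4) dx. Term by term:
    ∫_0^2 36*x^4 dx = 1152/5;  ∫_0^2 -24*x^2 dx = -64;  ∫_0^2 4 dx = 8.
  Sum: 1152/5 − 64 + 8 = 872/5.
Adding: ||u||_{H^1}^2 = 4474/105 + 872/5 = 22786/105.


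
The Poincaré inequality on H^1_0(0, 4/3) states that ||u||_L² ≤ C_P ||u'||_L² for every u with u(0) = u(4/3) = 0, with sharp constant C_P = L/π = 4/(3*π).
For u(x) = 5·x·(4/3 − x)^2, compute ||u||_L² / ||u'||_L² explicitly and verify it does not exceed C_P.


||u||_L² / ||u'||_L² = 2*sqrt(14)/21 < C_P = 4/(3*π).

u(x) = 5·x·(4/3 − x)^2, so u'(x) = 15*x^2 - 80*x/3 + 80/9.
u(x) = 5·x·(4/3 − x)^2 vanishes at x = 0 and x = 4/3, so u ∈ H^1_0(0, 4/3). Differentiate via the product rule and integrate the resulting polynomials term by term.
  ∫_0^4/3 u² dx = ∫_0^4/3 (25*x^6 - 400*x^5/3 + 800*x^4/3 - 6400*x^3/27 + 6400*x^2/81) dx. Term by term:
    ∫_0^4/3 25*x^6 dx = 409600/15309;  ∫_0^4/3 -400*x^5/3 dx = -819200/6561;  ∫_0^4/3 800*x^4/3 dx = 163840/729;
    ∫_0^4/3 -6400*x^3/27 dx = -409600/2187;  ∫_0^4/3 6400*x^2/81 dx = 409600/6561.
  Sum: 409600/15309 − 819200/6561 + 163840/729 − 409600/2187 + 409600/6561 = 81920/45927.
  ∫_0^4/3 (u')² dx = ∫_0^4/3 (225*x^4 - 800*x^3 + 8800*x^2/9 - 12800*x/27 + 6400/81) dx. Term by term:
    ∫_0^4/3 225*x^4 dx = 5120/27;  ∫_0^4/3 -800*x^3 dx = -51200/81;  ∫_0^4/3 8800*x^2/9 dx = 563200/729;
    ∫_0^4/3 -12800*x/27 dx = -102400/243;  ∫_0^4/3 6400/81 dx = 25600/243.
  Sum: 5120/27 − 51200/81 + 563200/729 − 102400/243 + 25600/243 = 10240/729.
∫_0^4/3 u² dx = 81920/45927, so ||u||_L² = 128*sqrt(35)/567.
∫_0^4/3 (u')² dx = 10240/729, so ||u'||_L² = 32*sqrt(10)/27.
Ratio ||u||_L² / ||u'||_L² = 2*sqrt(14)/21.
Sharp Poincaré constant on H^1_0(0, 4/3) is C_P = L/π = 4/(3*π), achieved by sin(3*π/4·x).
A polynomial bump cannot attain the sharp Poincaré constant (only the first sine eigenfunction does), so the ratio is strictly less than C_P, consistent with ||u||_L² ≤ C_P ||u'||_L².


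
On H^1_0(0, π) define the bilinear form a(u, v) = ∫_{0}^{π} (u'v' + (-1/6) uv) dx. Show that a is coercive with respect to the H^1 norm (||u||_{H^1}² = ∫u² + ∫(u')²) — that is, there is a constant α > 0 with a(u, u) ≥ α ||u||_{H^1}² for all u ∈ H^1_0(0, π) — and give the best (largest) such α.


α = 5/12

Coercivity of a(·,·) on H^1_0(0, π) means a(u, u) ≥ α ||u||_{H^1}² for every u ∈ H^1_0.
The interval has length L = π, and Poincaré/coercivity depend only on L. Here a(u, u) = ∫(u')² + (-1/6)·∫u².
Here c = -1/6 < 0 with |c| < (π/L)² = 1, so coercivity still holds. The condition a(u,u) ≥ α||u||_{H^1}² reads (1−α)∫(u')² ≥ (α−c)∫u². Any admissible α is ≤ 1 (rapidly oscillating u have ∫u²/∫(u')² → 0), and α = 1 would force 0 ≥ (1−c)∫u², impossible since c < 1; so 1−α > 0. By the sharp Poincaré inequality on H^1_0 of an interval of length L, ∫(u')² ≥ (π/L)²∫u² with equality for the first sine mode sin(π(x−x₀)/L) (x₀ the left endpoint), so the inequality holds for all u iff (1−α)(π/L)² ≥ α − c, i.e. α ≤ ((π/L)² + c)/((π/L)² + 1) = (1 + c(L/π)²)/(1 + (L/π)²). (Direct route, valid since c ≤ 0: Poincaré gives c∫u² ≥ c(L/π)²∫(u')², so a(u,u) ≥ (1 + c(L/π)²)∫(u')², while ||u||_{H^1}² ≤ (1 + (L/π)²)∫(u')²; dividing yields the same α.) With (π/L)² = 1 and c = -1/6, the largest admissible constant is α = ((π/L)² + c)/((π/L)² + 1).
Simplifying, α = 5/12.


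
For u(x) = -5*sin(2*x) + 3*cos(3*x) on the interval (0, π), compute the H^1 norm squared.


||u||_{H^1(0,π)}^2 = 240 + 215*π/2

u'(x) = -9*sin(3*x) - 10*cos(2*x).
Expand u² and (u')² and integrate term by term on (0, π), using: for integers n ≥ 1, ∫_0^π sin²(nx) dx = ∫_0^π cos²(nx) dx = π/2; for n ≠ n', ∫_0^π sin(nx)sin(n'x) dx = ∫_0^π cos(nx)cos(n'x) dx = 0; and by product-to-sum, ∫_0^π sin(nx)cos(n'x) dx = ½∫_0^π [sin((n+n')x) + sin((n−n')x)] dx, which is 0 when n+n' is even and 2n/(n²−n'²) when n+n' is odd (it need not vanish on (0, π)).
  u² squared terms: (-5)²·∫sin(2x)² dx = 25·π/2 = 25*π/2;  (3)²·∫cos(3x)² dx = 9·π/2 = 9*π/2.
  u² cross terms: 2·(-5)·(3)·∫sin(2x)·cos(3x) dx = -30·(-4/5) = 24.
  So ∫_0^π u² dx = 25*π/2 + 9*π/2 + 24 = 24 + 17*π.
  (u')² squared terms: (-10)²·∫cos(2x)² dx = 100·π/2 = 50*π;  (-9)²·∫sin(3x)² dx = 81·π/2 = 81*π/2.
  (u')² cross terms: 2·(-10)·(-9)·∫cos(2x)·sin(3x) dx = 180·(6/5) = 216.
  So ∫_0^π (u')² dx = 50*π + 81*π/2 + 216 = 216 + 181*π/2.
||u||_{H^1}^2 = (24 + 17*π) + (216 + 181*π/2) = 240 + 215*π/2.


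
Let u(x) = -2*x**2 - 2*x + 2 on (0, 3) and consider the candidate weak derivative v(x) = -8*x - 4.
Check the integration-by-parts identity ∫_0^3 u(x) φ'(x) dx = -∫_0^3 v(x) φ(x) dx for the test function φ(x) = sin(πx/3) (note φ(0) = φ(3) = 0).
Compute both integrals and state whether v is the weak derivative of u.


LHS = 48/π, RHS = 96/π. No, v is not the weak derivative of u.

u(x) = -2*x**2 - 2*x + 2, classical derivative u'(x) = -4*x - 2.
φ(x) = sin(πx/3), so φ'(x) = π*cos(π*x/3)/3.
Note φ(0) = φ(3) = 0, so the boundary term u·φ vanishes.
LHS = ∫_0^3 u(x) φ'(x) dx = ∫_0^3 (-2*π*x^2*cos(π*x/3)/3 - 2*π*x*cos(π*x/3)/3 + 2*π*cos(π*x/3)/3) dx. Term by term:
  ∫_0^3 2*π*cos(π*x/3)/3 dx = 0;  ∫_0^3 -2*π*x*cos(π*x/3)/3 dx = 12/π;  ∫_0^3 -2*π*x^2*cos(π*x/3)/3 dx = 36/π.
Sum: 0 + 12/π + 36/π = 48/π.
So LHS = 48/π.
∫_0^3 v(x) φ(x) dx = ∫_0^3 (-8*x*sin(π*x/3) - 4*sin(π*x/3)) dx. Term by term:
  ∫_0^3 -4*sin(π*x/3) dx = -24/π;  ∫_0^3 -8*x*sin(π*x/3) dx = -72/π.
Sum: -24/π − 72/π = -96/π.
So RHS = -∫_0^3 v(x) φ(x) dx = 96/π.
LHS − RHS = -48/π ≠ 0, so the identity fails.
(For a valid weak derivative the identity must hold for EVERY test function, in particular this one. The failure shows v is NOT the weak derivative of u.)
Correct weak derivative would be u'(x) = -4*x - 2.


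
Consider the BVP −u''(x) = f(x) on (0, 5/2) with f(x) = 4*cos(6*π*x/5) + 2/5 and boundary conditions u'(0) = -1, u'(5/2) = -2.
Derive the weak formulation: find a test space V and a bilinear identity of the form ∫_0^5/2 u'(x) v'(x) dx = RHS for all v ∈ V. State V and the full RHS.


V = H^1(0, 5/2) (v unrestricted at boundary; u is determined up to an additive constant); weak form: ∫_0^5/2 u'v' dx = ∫_0^5/2 (4*cos(6*π*x/5) + 2/5) v dx − 2·v(5/2) + v(0) for all v ∈ V.

Multiply both sides by a test function v and integrate from 0 to 5/2:
  ∫_0^5/2 −u''(x) v(x) dx = ∫_0^5/2 f(x) v(x) dx.
Integrate the LHS by parts once:
  ∫_0^5/2 −u'' v dx = −[u'(x) v(x)]_0^5/2 + ∫_0^5/2 u'(x) v'(x) dx.
Thus ∫_0^5/2 u'(x) v'(x) dx = ∫_0^5/2 f(x) v(x) dx + [u'(x) v(x)]_0^5/2.
Choose V so that boundary terms are either known or forced to vanish.
u has inhomogeneous Neumann u'(0) = -1, u'(5/2) = -2. [u' v]_0^5/2 = (-2)·v(5/2) − (-1)·v(0) = − 2·v(5/2) + v(0). Take V = H^1(0, 5/2); boundary term becomes part of RHS.
Weak formulation: find u (satisfying any essential BC) such that ∫_0^5/2 u'(x) v'(x) dx = ∫_0^5/2 f v dx − 2·v(5/2) + v(0) for all v ∈ V (Neumann data are natural BCs: they enter the RHS as boundary terms).
Substituting f(x) = 4*cos(6*π*x/5) + 2/5, the right-hand side is ∫_0^5/2 (4*cos(6*π*x/5) + 2/5) v dx − 2·v(5/2) + v(0).
Compatibility check (pure Neumann): taking v ≡ 1 ∈ V gives 0 = ∫_0^5/2 f dx + (-2) − (-1), i.e. ∫_0^5/2 f dx must equal u'(0) − u'(5/2) = 1. Indeed ∫_0^5/2 (4*cos(6*π*x/5) + 2/5) dx = 1, so the data are compatible. The solution is then unique only up to an additive constant (fix it e.g. by requiring ∫_0^5/2 u dx = 0).


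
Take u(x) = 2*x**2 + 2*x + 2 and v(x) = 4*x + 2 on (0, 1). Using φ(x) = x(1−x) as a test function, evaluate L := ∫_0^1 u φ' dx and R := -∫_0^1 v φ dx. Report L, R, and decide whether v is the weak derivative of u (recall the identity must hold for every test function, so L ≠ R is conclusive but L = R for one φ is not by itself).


LHS = -2/3, RHS = -2/3. Yes, v = u' weakly.

u(x) = 2*x**2 + 2*x + 2, classical derivative u'(x) = 4*x + 2.
φ(x) = x(1−x), so φ'(x) = 1 - 2*x.
Note φ(0) = φ(1) = 0, so the boundary term u·φ vanishes.
LHS = ∫_0^1 u(x) φ'(x) dx = ∫_0^1 (-4*x^3 - 2*x^2 - 2*x + 2) dx. Term by term:
  ∫_0^1 -4*x^3 dx = -1;  ∫_0^1 -2*x^2 dx = -2/3;  ∫_0^1 -2*x dx = -1;
  ∫_0^1 2 dx = 2.
Sum: -1 − 2/3 − 1 + 2 = -2/3.
So LHS = -2/3.
∫_0^1 v(x) φ(x) dx = ∫_0^1 (-4*x^3 + 2*x^2 + 2*x) dx. Term by term:
  ∫_0^1 -4*x^3 dx = -1;  ∫_0^1 2*x^2 dx = 2/3;  ∫_0^1 2*x dx = 1.
Sum: -1 + 2/3 + 1 = 2/3.
So RHS = -∫_0^1 v(x) φ(x) dx = -2/3.
LHS = RHS, so the identity holds for this test φ.
Moreover u is smooth here and v(x) = u'(x) = 4*x + 2 pointwise, so the identity holds for every test function. Hence v is the weak derivative of u.


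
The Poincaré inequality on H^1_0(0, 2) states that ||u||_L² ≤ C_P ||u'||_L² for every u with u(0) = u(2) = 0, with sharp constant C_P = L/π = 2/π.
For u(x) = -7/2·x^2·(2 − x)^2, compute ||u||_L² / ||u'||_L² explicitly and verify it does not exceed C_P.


||u||_L² / ||u'||_L² = sqrt(3)/3 < C_P = 2/π.

u(x) = -7/2·x^2·(2 − x)^2, so u'(x) = 14*x*(-x^2 + 3*x - 2).
u(x) = -7/2·x^2·(2 − x)^2 vanishes at x = 0 and x = 2, so u ∈ H^1_0(0, 2). Differentiate via the product rule and integrate the resulting polynomials term by term.
  ∫_0^2 u² dx = ∫_0^2 (49*x^8/4 - 98*x^7 + 294*x^6 - 392*x^5 + 196*x^4) dx. Term by term:
    ∫_0^2 49*x^8/4 dx = 6272/9;  ∫_0^2 -98*x^7 dx = -3136;  ∫_0^2 294*x^6 dx = 5376;
    ∫_0^2 -392*x^5 dx = -12544/3;  ∫_0^2 196*x^4 dx = 6272/5.
  Sum: 6272/9 − 3136 + 5376 − 12544/3 + 6272/5 = 448/45.
  ∫_0^2 (u')² dx = ∫_0^2 (196*x^6 - 1176*x^5 + 2548*x^4 - 2352*x^3 + 784*x^2) dx. Term by term:
    ∫_0^2 196*x^6 dx = 3584;  ∫_0^2 -1176*x^5 dx = -12544;  ∫_0^2 2548*x^4 dx = 81536/5;
    ∫_0^2 -2352*x^3 dx = -9408;  ∫_0^2 784*x^2 dx = 6272/3.
  Sum: 3584 − 12544 + 81536/5 − 9408 + 6272/3 = 448/15.
∫_0^2 u² dx = 448/45, so ||u||_L² = 8*sqrt(35)/15.
∫_0^2 (u')² dx = 448/15, so ||u'||_L² = 8*sqrt(105)/15.
Ratio ||u||_L² / ||u'||_L² = sqrt(3)/3.
Sharp Poincaré constant on H^1_0(0, 2) is C_P = L/π = 2/π, achieved by sin(π/2·x).
A polynomial bump cannot attain the sharp Poincaré constant (only the first sine eigenfunction does), so the ratio is strictly less than C_P, consistent with ||u||_L² ≤ C_P ||u'||_L².


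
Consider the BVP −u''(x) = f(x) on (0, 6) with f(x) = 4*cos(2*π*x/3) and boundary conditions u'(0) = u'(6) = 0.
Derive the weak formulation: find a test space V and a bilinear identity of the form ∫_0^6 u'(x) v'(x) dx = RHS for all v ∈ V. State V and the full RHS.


V = H^1(0, 6) (no boundary constraint on v; u is determined up to an additive constant); weak form: ∫_0^6 u'v' dx = ∫_0^6 (4*cos(2*π*x/3)) v dx for all v ∈ V.

Multiply both sides by a test function v and integrate from 0 to 6:
  ∫_0^6 −u''(x) v(x) dx = ∫_0^6 f(x) v(x) dx.
Integrate the LHS by parts once:
  ∫_0^6 −u'' v dx = −[u'(x) v(x)]_0^6 + ∫_0^6 u'(x) v'(x) dx.
Thus ∫_0^6 u'(x) v'(x) dx = ∫_0^6 f(x) v(x) dx + [u'(x) v(x)]_0^6.
Choose V so that boundary terms are either known or forced to vanish.
u has homogeneous Neumann: u'(0) = u'(6) = 0. So [u' v]_0^6 = 0·v(6) − 0·v(0) = 0 for any v; take V = H^1(0, 6).
Weak formulation: find u (satisfying any essential BC) such that ∫_0^6 u'(x) v'(x) dx = ∫_0^6 f v dx for all v ∈ V (homogeneous Neumann, so boundary terms vanish).
Substituting f(x) = 4*cos(2*π*x/3), the right-hand side is ∫_0^6 (4*cos(2*π*x/3)) v dx.
Compatibility check (pure Neumann): taking v ≡ 1 ∈ V gives 0 = ∫_0^6 f dx + (0) − (0), i.e. ∫_0^6 f dx must equal u'(0) − u'(6) = 0. Indeed ∫_0^6 (4*cos(2*π*x/3)) dx = 0, so the data are compatible. The solution is then unique only up to an additive constant (fix it e.g. by requiring ∫_0^6 u dx = 0).


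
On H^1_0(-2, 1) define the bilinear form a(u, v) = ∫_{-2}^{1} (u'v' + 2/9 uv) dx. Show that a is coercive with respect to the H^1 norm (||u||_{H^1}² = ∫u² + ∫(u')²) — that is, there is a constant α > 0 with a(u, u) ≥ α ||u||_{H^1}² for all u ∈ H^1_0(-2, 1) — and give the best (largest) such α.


α = (2 + π^2)/(9 + π^2)

Coercivity of a(·,·) on H^1_0(-2, 1) means a(u, u) ≥ α ||u||_{H^1}² for every u ∈ H^1_0.
The interval has length L = 3, and Poincaré/coercivity depend only on L. Here a(u, u) = ∫(u')² + (2/9)·∫u².
Here 0 < c = 2/9 < 1. The condition a(u,u) ≥ α||u||_{H^1}² reads (1−α)∫(u')² ≥ (α−c)∫u². Any admissible α is ≤ 1 (rapidly oscillating u have ∫u²/∫(u')² → 0), and α = 1 would force 0 ≥ (1−c)∫u², impossible since c < 1; so 1−α > 0. By the sharp Poincaré inequality on H^1_0 of an interval of length L, ∫(u')² ≥ (π/L)²∫u² with equality for the first sine mode sin(π(x−x₀)/L) (x₀ the left endpoint), so the inequality holds for all u iff (1−α)(π/L)² ≥ α − c, i.e. α ≤ ((π/L)² + c)/((π/L)² + 1) = (1 + c(L/π)²)/(1 + (L/π)²). With (π/L)² = π^2/9 and c = 2/9, the largest admissible constant is α = ((π/L)² + c)/((π/L)² + 1).
Simplifying, α = (2 + π^2)/(9 + π^2).


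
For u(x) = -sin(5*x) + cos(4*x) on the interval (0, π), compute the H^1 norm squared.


||u||_{H^1(0,π)}^2 = -340/9 + 43*π/2

u'(x) = -4*sin(4*x) - 5*cos(5*x).
Expand u² and (u')² and integrate term by term on (0, π), using: for integers n ≥ 1, ∫_0^π sin²(nx) dx = ∫_0^π cos²(nx) dx = π/2; for n ≠ n', ∫_0^π sin(nx)sin(n'x) dx = ∫_0^π cos(nx)cos(n'x) dx = 0; and by product-to-sum, ∫_0^π sin(nx)cos(n'x) dx = ½∫_0^π [sin((n+n')x) + sin((n−n')x)] dx, which is 0 when n+n' is even and 2n/(n²−n'²) when n+n' is odd (it need not vanish on (0, π)).
  u² squared terms: (-1)²·∫sin(5x)² dx = 1·π/2 = π/2;  (1)²·∫cos(4x)² dx = 1·π/2 = π/2.
  u² cross terms: 2·(-1)·(1)·∫sin(5x)·cos(4x) dx = -2·(10/9) = -20/9.
  So ∫_0^π u² dx = π/2 + π/2 − 20/9 = -20/9 + π.
  (u')² squared terms: (-5)²·∫cos(5x)² dx = 25·π/2 = 25*π/2;  (-4)²·∫sin(4x)² dx = 16·π/2 = 8*π.
  (u')² cross terms: 2·(-5)·(-4)·∫cos(5x)·sin(4x) dx = 40·(-8/9) = -320/9.
  So ∫_0^π (u')² dx = 25*π/2 + 8*π − 320/9 = -320/9 + 41*π/2.
||u||_{H^1}^2 = (-20/9 + π) + (-320/9 + 41*π/2) = -340/9 + 43*π/2.


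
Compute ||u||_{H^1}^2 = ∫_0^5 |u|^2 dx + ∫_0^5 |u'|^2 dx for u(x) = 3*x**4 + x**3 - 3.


||u||_{H^1}^2 = 113270635/28

The H^1 norm (squared) on an interval (0, L) is
  ||u||_{H^1}^2 = ∫_0^L u(x)^2 dx + ∫_0^L u'(x)^2 dx.
Compute u'(x) = 12*x**3 + 3*x**2.
Then u(x)^2 = 9*x**8 + 6*x**7 + x**6 - 18*x**4 - 6*x**3 + 9 and u'(x)^2 = 144*x**6 + 72*x**5 + 9*x**4.
Integrate each monomial from 0 to 5 using ∫_0^5 c·x^n dx = c·5^(n+1)/(n+1):
  ∫_0^5 u(x)^2 dx = ∫_0^5 (9*x^8 + 6*x^7 + x^6 - 18*x^4 - 6*x^3 + 9) dx. Term by term:
    ∫_0^5 9*x^8 dx = 1953125;  ∫_0^5 6*x^7 dx = 1171875/4;  ∫_0^5 x^6 dx = 78125/7;
    ∫_0^5 -18*x^4 dx = -11250;  ∫_0^5 -6*x^3 dx = -1875/2;  ∫_0^5 9 dx = 45.
  Sum: 1953125 + 1171875/4 + 78125/7 − 11250 − 1875/2 + 45 = 62863135/28.
  ∫_0^5 u'(x)^2 dx = ∫_0^5 (144*x^6 + 72*x^5 + 9*x^4) dx. Term by term:
    ∫_0^5 144*x^6 dx = 11250000/7;  ∫_0^5 72*x^5 dx = 187500;  ∫_0^5 9*x^4 dx = 5625.
  Sum: 11250000/7 + 187500 + 5625 = 12601875/7.
Adding: ||u||_{H^1}^2 = 62863135/28 + 12601875/7 = 113270635/28.


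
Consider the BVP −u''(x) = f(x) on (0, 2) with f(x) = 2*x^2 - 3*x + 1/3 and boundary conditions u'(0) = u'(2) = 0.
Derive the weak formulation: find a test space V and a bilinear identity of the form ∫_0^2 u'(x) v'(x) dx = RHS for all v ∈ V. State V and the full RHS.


V = H^1(0, 2) (no boundary constraint on v; u is determined up to an additive constant); weak form: ∫_0^2 u'v' dx = ∫_0^2 (2*x^2 - 3*x + 1/3) v dx for all v ∈ V.

Multiply both sides by a test function v and integrate from 0 to 2:
  ∫_0^2 −u''(x) v(x) dx = ∫_0^2 f(x) v(x) dx.
Integrate the LHS by parts once:
  ∫_0^2 −u'' v dx = −[u'(x) v(x)]_0^2 + ∫_0^2 u'(x) v'(x) dx.
Thus ∫_0^2 u'(x) v'(x) dx = ∫_0^2 f(x) v(x) dx + [u'(x) v(x)]_0^2.
Choose V so that boundary terms are either known or forced to vanish.
u has homogeneous Neumann: u'(0) = u'(2) = 0. So [u' v]_0^2 = 0·v(2) − 0·v(0) = 0 for any v; take V = H^1(0, 2).
Weak formulation: find u (satisfying any essential BC) such that ∫_0^2 u'(x) v'(x) dx = ∫_0^2 f v dx for all v ∈ V (homogeneous Neumann, so boundary terms vanish).
Substituting f(x) = 2*x^2 - 3*x + 1/3, the right-hand side is ∫_0^2 (2*x^2 - 3*x + 1/3) v dx.
Compatibility check (pure Neumann): taking v ≡ 1 ∈ V gives 0 = ∫_0^2 f dx + (0) − (0), i.e. ∫_0^2 f dx must equal u'(0) − u'(2) = 0. Indeed ∫_0^2 (2*x^2 - 3*x + 1/3) dx = 0, so the data are compatible. The solution is then unique only up to an additive constant (fix it e.g. by requiring ∫_0^2 u dx = 0).


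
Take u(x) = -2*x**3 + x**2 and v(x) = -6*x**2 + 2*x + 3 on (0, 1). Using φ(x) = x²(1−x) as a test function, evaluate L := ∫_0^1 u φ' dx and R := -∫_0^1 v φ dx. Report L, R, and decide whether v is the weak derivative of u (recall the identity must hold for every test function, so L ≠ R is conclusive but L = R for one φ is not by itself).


LHS = 1/10, RHS = -3/20. No, v is not the weak derivative of u.

u(x) = -2*x**3 + x**2, classical derivative u'(x) = -6*x**2 + 2*x.
φ(x) = x²(1−x), so φ'(x) = x*(2 - 3*x).
Note φ(0) = φ(1) = 0, so the boundary term u·φ vanishes.
LHS = ∫_0^1 u(x) φ'(x) dx = ∫_0^1 (6*x^5 - 7*x^4 + 2*x^3) dx. Term by term:
  ∫_0^1 6*x^5 dx = 1;  ∫_0^1 -7*x^4 dx = -7/5;  ∫_0^1 2*x^3 dx = 1/2.
Sum: 1 − 7/5 + 1/2 = 1/10.
So LHS = 1/10.
∫_0^1 v(x) φ(x) dx = ∫_0^1 (6*x^5 - 8*x^4 - x^3 + 3*x^2) dx. Term by term:
  ∫_0^1 6*x^5 dx = 1;  ∫_0^1 -8*x^4 dx = -8/5;  ∫_0^1 -x^3 dx = -1/4;
  ∫_0^1 3*x^2 dx = 1.
Sum: 1 − 8/5 − 1/4 + 1 = 3/20.
So RHS = -∫_0^1 v(x) φ(x) dx = -3/20.
LHS − RHS = 1/4 ≠ 0, so the identity fails.
(For a valid weak derivative the identity must hold for EVERY test function, in particular this one. The failure shows v is NOT the weak derivative of u.)
Correct weak derivative would be u'(x) = -6*x**2 + 2*x.


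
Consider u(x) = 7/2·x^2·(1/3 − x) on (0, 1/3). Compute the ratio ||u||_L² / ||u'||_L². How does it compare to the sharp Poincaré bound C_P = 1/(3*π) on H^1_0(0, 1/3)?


||u||_L² / ||u'||_L² = sqrt(14)/42 < C_P = 1/(3*π).

u(x) = 7/2·x^2·(1/3 − x), so u'(x) = 7*x*(2 - 9*x)/6.
u(x) = 7/2·x^2·(1/3 − x) vanishes at x = 0 and x = 1/3, so u ∈ H^1_0(0, 1/3). Differentiate via the product rule and integrate the resulting polynomials term by term.
  ∫_0^1/3 u² dx = ∫_0^1/3 (49*x^6/4 - 49*x^5/6 + 49*x^4/36) dx. Term by term:
    ∫_0^1/3 49*x^6/4 dx = 7/8748;  ∫_0^1/3 -49*x^5/6 dx = -49/26244;  ∫_0^1/3 49*x^4/36 dx = 49/43740.
  Sum: 7/8748 − 49/26244 + 49/43740 = 7/131220.
  ∫_0^1/3 (u')² dx = ∫_0^1/3 (441*x^4/4 - 49*x^3 + 49*x^2/9) dx. Term by term:
    ∫_0^1/3 441*x^4/4 dx = 49/540;  ∫_0^1/3 -49*x^3 dx = -49/324;  ∫_0^1/3 49*x^2/9 dx = 49/729.
  Sum: 49/540 − 49/324 + 49/729 = 49/7290.
∫_0^1/3 u² dx = 7/131220, so ||u||_L² = sqrt(35)/810.
∫_0^1/3 (u')² dx = 49/7290, so ||u'||_L² = 7*sqrt(10)/270.
Ratio ||u||_L² / ||u'||_L² = sqrt(14)/42.
Sharp Poincaré constant on H^1_0(0, 1/3) is C_P = L/π = 1/(3*π), achieved by sin(3*π·x).
A polynomial bump cannot attain the sharp Poincaré constant (only the first sine eigenfunction does), so the ratio is strictly less than C_P, consistent with ||u||_L² ≤ C_P ||u'||_L².


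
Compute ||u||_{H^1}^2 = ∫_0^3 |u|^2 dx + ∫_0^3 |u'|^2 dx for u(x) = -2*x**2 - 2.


||u||_{H^1}^2 = 2112/5

The H^1 norm (squared) on an interval (0, L) is
  ||u||_{H^1}^2 = ∫_0^L u(x)^2 dx + ∫_0^L u'(x)^2 dx.
Compute u'(x) = -4*x.
Then u(x)^2 = 4*x**4 + 8*x**2 + 4 and u'(x)^2 = 16*x**2.
Integrate each monomial from 0 to 3 using ∫_0^3 c·x^n dx = c·3^(n+1)/(n+1):
  ∫_0^3 u(x)^2 dx = ∫_0^3 (4*x^4 + 8*x^2 + 4) dx. Term by term:
    ∫_0^3 4*x^4 dx = 972/5;  ∫_0^3 8*x^2 dx = 72;  ∫_0^3 4 dx = 12.
  Sum: 972/5 + 72 + 12 = 1392/5.
  ∫_0^3 u'(x)^2 dx = ∫_0^3 (16*x^2) dx. Term by term:
    ∫_0^3 16*x^2 dx = 144.
Adding: ||u||_{H^1}^2 = 1392/5 + 144 = 2112/5.


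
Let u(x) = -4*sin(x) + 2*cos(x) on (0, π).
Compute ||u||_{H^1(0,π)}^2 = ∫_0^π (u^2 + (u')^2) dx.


||u||_{H^1(0,π)}^2 = 20*π

u'(x) = -2*sin(x) - 4*cos(x).
Expand u² and (u')² and integrate term by term on (0, π), using: for integers n ≥ 1, ∫_0^π sin²(nx) dx = ∫_0^π cos²(nx) dx = π/2; for n ≠ n', ∫_0^π sin(nx)sin(n'x) dx = ∫_0^π cos(nx)cos(n'x) dx = 0; and by product-to-sum, ∫_0^π sin(nx)cos(n'x) dx = ½∫_0^π [sin((n+n')x) + sin((n−n')x)] dx, which is 0 when n+n' is even and 2n/(n²−n'²) when n+n' is odd (it need not vanish on (0, π)).
  u² squared terms: (-4)²·∫sin(x)² dx = 16·π/2 = 8*π;  (2)²·∫cos(x)² dx = 4·π/2 = 2*π.
  u² cross terms: 2·(-4)·(2)·∫sin(x)·cos(x) dx = -16·(0) = 0.
  So ∫_0^π u² dx = 8*π + 2*π + 0 = 10*π.
  (u')² squared terms: (-4)²·∫cos(x)² dx = 16·π/2 = 8*π;  (-2)²·∫sin(x)² dx = 4·π/2 = 2*π.
  (u')² cross terms: 2·(-4)·(-2)·∫cos(x)·sin(x) dx = 16·(0) = 0.
  So ∫_0^π (u')² dx = 8*π + 2*π + 0 = 10*π.
||u||_{H^1}^2 = (10*π) + (10*π) = 20*π.


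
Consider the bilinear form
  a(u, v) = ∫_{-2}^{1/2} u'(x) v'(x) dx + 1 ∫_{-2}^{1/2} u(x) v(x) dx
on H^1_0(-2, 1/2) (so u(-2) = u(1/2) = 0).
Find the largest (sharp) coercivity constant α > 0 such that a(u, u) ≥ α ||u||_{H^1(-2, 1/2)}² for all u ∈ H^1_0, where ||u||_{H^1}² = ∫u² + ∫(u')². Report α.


α = 1

Coercivity of a(·,·) on H^1_0(-2, 1/2) means a(u, u) ≥ α ||u||_{H^1}² for every u ∈ H^1_0.
The interval has length L = 5/2, and Poincaré/coercivity depend only on L. Here a(u, u) = ∫(u')² + (1)·∫u².
Here c = 1 ≥ 1, so a(u,u) = ∫(u')² + c∫u² ≥ ∫(u')² + ∫u² = ||u||_{H^1}², i.e. α = 1 works. No larger α is possible: a(u,u) ≥ α||u||_{H^1}² means (1−α)∫(u')² ≥ (α−c)∫u², and for the modes u_n = sin(nπ(x−x₀)/L) (x₀ the left endpoint) one has ∫u_n²/∫(u_n')² = (L/(nπ))² → 0, so a(u_n,u_n)/||u_n||_{H^1}² → 1. Hence the optimal constant is α = 1.
Therefore α = 1.


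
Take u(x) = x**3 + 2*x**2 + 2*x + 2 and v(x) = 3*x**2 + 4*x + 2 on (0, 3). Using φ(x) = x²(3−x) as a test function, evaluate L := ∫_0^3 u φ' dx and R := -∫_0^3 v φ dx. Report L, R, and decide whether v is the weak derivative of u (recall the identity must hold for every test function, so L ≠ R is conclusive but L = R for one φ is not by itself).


LHS = -135, RHS = -135. Yes, v = u' weakly.

u(x) = x**3 + 2*x**2 + 2*x + 2, classical derivative u'(x) = 3*x**2 + 4*x + 2.
φ(x) = x²(3−x), so φ'(x) = 3*x*(2 - x).
Note φ(0) = φ(3) = 0, so the boundary term u·φ vanishes.
LHS = ∫_0^3 u(x) φ'(x) dx = ∫_0^3 (-3*x^5 + 6*x^3 + 6*x^2 + 12*x) dx. Term by term:
  ∫_0^3 -3*x^5 dx = -729/2;  ∫_0^3 6*x^3 dx = 243/2;  ∫_0^3 6*x^2 dx = 54;
  ∫_0^3 12*x dx = 54.
Sum: -729/2 + 243/2 + 54 + 54 = -135.
So LHS = -135.
∫_0^3 v(x) φ(x) dx = ∫_0^3 (-3*x^5 + 5*x^4 + 10*x^3 + 6*x^2) dx. Term by term:
  ∫_0^3 -3*x^5 dx = -729/2;  ∫_0^3 5*x^4 dx = 243;  ∫_0^3 10*x^3 dx = 405/2;
  ∫_0^3 6*x^2 dx = 54.
Sum: -729/2 + 243 + 405/2 + 54 = 135.
So RHS = -∫_0^3 v(x) φ(x) dx = -135.
LHS = RHS, so the identity holds for this test φ.
Moreover u is smooth here and v(x) = u'(x) = 3*x**2 + 4*x + 2 pointwise, so the identity holds for every test function. Hence v is the weak derivative of u.


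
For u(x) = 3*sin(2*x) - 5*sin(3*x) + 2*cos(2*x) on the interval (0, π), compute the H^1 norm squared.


||u||_{H^1(0,π)}^2 = -120 + 315*π/2

u'(x) = -4*sin(2*x) + 6*cos(2*x) - 15*cos(3*x).
Expand u² and (u')² and integrate term by term on (0, π), using: for integers n ≥ 1, ∫_0^π sin²(nx) dx = ∫_0^π cos²(nx) dx = π/2; for n ≠ n', ∫_0^π sin(nx)sin(n'x) dx = ∫_0^π cos(nx)cos(n'x) dx = 0; and by product-to-sum, ∫_0^π sin(nx)cos(n'x) dx = ½∫_0^π [sin((n+n')x) + sin((n−n')x)] dx, which is 0 when n+n' is even and 2n/(n²−n'²) when n+n' is odd (it need not vanish on (0, π)).
  u² squared terms: (-5)²·∫sin(3x)² dx = 25·π/2 = 25*π/2;  (2)²·∫cos(2x)² dx = 4·π/2 = 2*π;  (3)²·∫sin(2x)² dx = 9·π/2 = 9*π/2.
  u² cross terms: 2·(-5)·(2)·∫sin(3x)·cos(2x) dx = -20·(6/5) = -24;  2·(-5)·(3)·∫sin(3x)·sin(2x) dx = -30·(0) = 0;  2·(2)·(3)·∫cos(2x)·sin(2x) dx = 12·(0) = 0.
  So ∫_0^π u² dx = 25*π/2 + 2*π + 9*π/2 − 24 + 0 + 0 = -24 + 19*π.
  (u')² squared terms: (-15)²·∫cos(3x)² dx = 225·π/2 = 225*π/2;  (-4)²·∫sin(2x)² dx = 16·π/2 = 8*π;  (6)²·∫cos(2x)² dx = 36·π/2 = 18*π.
  (u')² cross terms: 2·(-15)·(-4)·∫cos(3x)·sin(2x) dx = 120·(-4/5) = -96;  2·(-15)·(6)·∫cos(3x)·cos(2x) dx = -180·(0) = 0;  2·(-4)·(6)·∫sin(2x)·cos(2x) dx = -48·(0) = 0.
  So ∫_0^π (u')² dx = 225*π/2 + 8*π + 18*π − 96 + 0 + 0 = -96 + 277*π/2.
||u||_{H^1}^2 = (-24 + 19*π) + (-96 + 277*π/2) = -120 + 315*π/2.


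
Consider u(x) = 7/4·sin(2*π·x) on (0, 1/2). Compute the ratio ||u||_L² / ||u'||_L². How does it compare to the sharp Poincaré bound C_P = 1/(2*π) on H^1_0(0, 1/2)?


||u||_L² / ||u'||_L² = 1/(2*π) = C_P.

u(x) = 7/4·sin(2*π·x), so u'(x) = 7*π*cos(2*π*x)/2.
Writing u(x) = A·sin(kπx/L) with A = 7/4 and k = 1, use ∫_0^L sin²(kπx/L) dx = L/2 and ∫_0^L cos²(kπx/L) dx = L/2.
u² = 49/16·sin²(2*π·x) and (u')² = 49*π^2/4·cos²(2*π·x), and each of sin², cos² integrates to L/2 = 1/4 over (0, 1/2).
∫_0^1/2 u² dx = 49/64, so ||u||_L² = 7/8.
∫_0^1/2 (u')² dx = 49*π^2/16, so ||u'||_L² = 7*π/4.
Ratio ||u||_L² / ||u'||_L² = 1/(2*π).
Sharp Poincaré constant on H^1_0(0, 1/2) is C_P = L/π = 1/(2*π), achieved by sin(2*π·x).
This is the k = 1 eigenfunction (up to amplitude), so the ratio equals the sharp Poincaré constant exactly.


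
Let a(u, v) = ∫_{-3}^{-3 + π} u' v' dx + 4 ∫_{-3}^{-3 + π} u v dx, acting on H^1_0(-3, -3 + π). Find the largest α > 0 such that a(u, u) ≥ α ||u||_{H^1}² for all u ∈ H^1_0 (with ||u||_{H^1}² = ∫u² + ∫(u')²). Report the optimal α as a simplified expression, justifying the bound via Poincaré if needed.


α = 1

Coercivity of a(·,·) on H^1_0(-3, -3 + π) means a(u, u) ≥ α ||u||_{H^1}² for every u ∈ H^1_0.
The interval has length L = π, and Poincaré/coercivity depend only on L. Here a(u, u) = ∫(u')² + (4)·∫u².
Here c = 4 ≥ 1, so a(u,u) = ∫(u')² + c∫u² ≥ ∫(u')² + ∫u² = ||u||_{H^1}², i.e. α = 1 works. No larger α is possible: a(u,u) ≥ α||u||_{H^1}² means (1−α)∫(u')² ≥ (α−c)∫u², and for the modes u_n = sin(nπ(x−x₀)/L) (x₀ the left endpoint) one has ∫u_n²/∫(u_n')² = (L/(nπ))² → 0, so a(u_n,u_n)/||u_n||_{H^1}² → 1. Hence the optimal constant is α = 1.
Therefore α = 1.


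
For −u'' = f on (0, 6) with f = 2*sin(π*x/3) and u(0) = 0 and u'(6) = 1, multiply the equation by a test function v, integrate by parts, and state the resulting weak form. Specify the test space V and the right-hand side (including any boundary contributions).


V = {v ∈ H^1(0, 6) : v(0) = 0} (test functions vanish at x = 0 where u is specified); weak form: ∫_0^6 u'v' dx = ∫_0^6 (2*sin(π*x/3)) v dx + v(6) for all v ∈ V.

Multiply both sides by a test function v and integrate from 0 to 6:
  ∫_0^6 −u''(x) v(x) dx = ∫_0^6 f(x) v(x) dx.
Integrate the LHS by parts once:
  ∫_0^6 −u'' v dx = −[u'(x) v(x)]_0^6 + ∫_0^6 u'(x) v'(x) dx.
Thus ∫_0^6 u'(x) v'(x) dx = ∫_0^6 f(x) v(x) dx + [u'(x) v(x)]_0^6.
Choose V so that boundary terms are either known or forced to vanish.
Mixed BC: u(0) = 0 (Dirichlet) and u'(6) = 1 (Neumann). Define V = {v ∈ H^1(0, 6) : v(0) = 0}. Then [u' v]_0^6 = u'(6)·v(6) − u'(0)·0 = v(6).
Weak formulation: find u (satisfying any essential BC) such that ∫_0^6 u'(x) v'(x) dx = ∫_0^6 f v dx + v(6) for all v ∈ V (Dirichlet at 0 absorbed into V; Neumann datum at x = 6 contributes the boundary term).
Substituting f(x) = 2*sin(π*x/3), the right-hand side is ∫_0^6 (2*sin(π*x/3)) v dx + v(6).


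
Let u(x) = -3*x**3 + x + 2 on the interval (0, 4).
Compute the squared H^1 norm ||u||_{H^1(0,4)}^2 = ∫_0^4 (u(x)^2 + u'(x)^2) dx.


||u||_{H^1}^2 = 742276/21

The H^1 norm (squared) on an interval (0, L) is
  ||u||_{H^1}^2 = ∫_0^L u(x)^2 dx + ∫_0^L u'(x)^2 dx.
Compute u'(x) = 1 - 9*x**2.
Then u(x)^2 = 9*x**6 - 6*x**4 - 12*x**3 + x**2 + 4*x + 4 and u'(x)^2 = 81*x**4 - 18*x**2 + 1.
Integrate each monomial from 0 to 4 using ∫_0^4 c·x^n dx = c·4^(n+1)/(n+1):
  ∫_0^4 u(x)^2 dx = ∫_0^4 (9*x^6 - 6*x^4 - 12*x^3 + x^2 + 4*x + 4) dx. Term by term:
    ∫_0^4 9*x^6 dx = 147456/7;  ∫_0^4 -6*x^4 dx = -6144/5;  ∫_0^4 -12*x^3 dx = -768;
    ∫_0^4 x^2 dx = 64/3;  ∫_0^4 4*x dx = 32;  ∫_0^4 4 dx = 16.
  Sum: 147456/7 − 6144/5 − 768 + 64/3 + 32 + 16 = 2009456/105.
  ∫_0^4 u'(x)^2 dx = ∫_0^4 (81*x^4 - 18*x^2 + 1) dx. Term by term:
    ∫_0^4 81*x^4 dx = 82944/5;  ∫_0^4 -18*x^2 dx = -384;  ∫_0^4 1 dx = 4.
  Sum: 82944/5 − 384 + 4 = 81044/5.
Adding: ||u||_{H^1}^2 = 2009456/105 + 81044/5 = 742276/21.


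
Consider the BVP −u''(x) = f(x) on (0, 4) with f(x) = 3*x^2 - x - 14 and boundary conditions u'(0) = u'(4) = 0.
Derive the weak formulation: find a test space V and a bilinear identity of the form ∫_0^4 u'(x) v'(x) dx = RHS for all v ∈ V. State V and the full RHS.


V = H^1(0, 4) (no boundary constraint on v; u is determined up to an additive constant); weak form: ∫_0^4 u'v' dx = ∫_0^4 (3*x^2 - x - 14) v dx for all v ∈ V.

Multiply both sides by a test function v and integrate from 0 to 4:
  ∫_0^4 −u''(x) v(x) dx = ∫_0^4 f(x) v(x) dx.
Integrate the LHS by parts once:
  ∫_0^4 −u'' v dx = −[u'(x) v(x)]_0^4 + ∫_0^4 u'(x) v'(x) dx.
Thus ∫_0^4 u'(x) v'(x) dx = ∫_0^4 f(x) v(x) dx + [u'(x) v(x)]_0^4.
Choose V so that boundary terms are either known or forced to vanish.
u has homogeneous Neumann: u'(0) = u'(4) = 0. So [u' v]_0^4 = 0·v(4) − 0·v(0) = 0 for any v; take V = H^1(0, 4).
Weak formulation: find u (satisfying any essential BC) such that ∫_0^4 u'(x) v'(x) dx = ∫_0^4 f v dx for all v ∈ V (homogeneous Neumann, so boundary terms vanish).
Substituting f(x) = 3*x^2 - x - 14, the right-hand side is ∫_0^4 (3*x^2 - x - 14) v dx.
Compatibility check (pure Neumann): taking v ≡ 1 ∈ V gives 0 = ∫_0^4 f dx + (0) − (0), i.e. ∫_0^4 f dx must equal u'(0) − u'(4) = 0. Indeed ∫_0^4 (3*x^2 - x - 14) dx = 0, so the data are compatible. The solution is then unique only up to an additive constant (fix it e.g. by requiring ∫_0^4 u dx = 0).


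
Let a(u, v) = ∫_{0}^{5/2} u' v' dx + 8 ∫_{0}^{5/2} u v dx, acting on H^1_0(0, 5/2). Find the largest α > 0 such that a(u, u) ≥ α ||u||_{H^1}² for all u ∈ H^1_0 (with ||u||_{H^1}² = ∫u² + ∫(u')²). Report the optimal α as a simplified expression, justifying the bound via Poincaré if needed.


α = 1

Coercivity of a(·,·) on H^1_0(0, 5/2) means a(u, u) ≥ α ||u||_{H^1}² for every u ∈ H^1_0.
The interval has length L = 5/2, and Poincaré/coercivity depend only on L. Here a(u, u) = ∫(u')² + (8)·∫u².
Here c = 8 ≥ 1, so a(u,u) = ∫(u')² + c∫u² ≥ ∫(u')² + ∫u² = ||u||_{H^1}², i.e. α = 1 works. No larger α is possible: a(u,u) ≥ α||u||_{H^1}² means (1−α)∫(u')² ≥ (α−c)∫u², and for the modes u_n = sin(nπ(x−x₀)/L) (x₀ the left endpoint) one has ∫u_n²/∫(u_n')² = (L/(nπ))² → 0, so a(u_n,u_n)/||u_n||_{H^1}² → 1. Hence the optimal constant is α = 1.
Therefore α = 1.


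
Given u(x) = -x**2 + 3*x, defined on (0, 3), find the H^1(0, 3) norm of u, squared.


||u||_{H^1}^2 = 171/10

The H^1 norm (squared) on an interval (0, L) is
  ||u||_{H^1}^2 = ∫_0^L u(x)^2 dx + ∫_0^L u'(x)^2 dx.
Compute u'(x) = 3 - 2*x.
Then u(x)^2 = x**4 - 6*x**3 + 9*x**2 and u'(x)^2 = 4*x**2 - 12*x + 9.
Integrate each monomial from 0 to 3 using ∫_0^3 c·x^n dx = c·3^(n+1)/(n+1):
  ∫_0^3 u(x)^2 dx = ∫_0^3 (x^4 - 6*x^3 + 9*x^2) dx. Term by term:
    ∫_0^3 x^4 dx = 243/5;  ∫_0^3 -6*x^3 dx = -243/2;  ∫_0^3 9*x^2 dx = 81.
  Sum: 243/5 − 243/2 + 81 = 81/10.
  ∫_0^3 u'(x)^2 dx = ∫_0^3 (4*x^2 - 12*x + 9) dx. Term by term:
    ∫_0^3 4*x^2 dx = 36;  ∫_0^3 -12*x dx = -54;  ∫_0^3 9 dx = 27.
  Sum: 36 − 54 + 27 = 9.
Adding: ||u||_{H^1}^2 = 81/10 + 9 = 171/10.


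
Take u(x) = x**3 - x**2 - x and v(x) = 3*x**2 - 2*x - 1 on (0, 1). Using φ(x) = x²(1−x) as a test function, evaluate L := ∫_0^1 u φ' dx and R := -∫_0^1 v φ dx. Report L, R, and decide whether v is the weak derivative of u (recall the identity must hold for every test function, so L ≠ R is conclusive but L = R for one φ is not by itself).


LHS = 1/12, RHS = 1/12. Yes, v = u' weakly.

u(x) = x**3 - x**2 - x, classical derivative u'(x) = 3*x**2 - 2*x - 1.
φ(x) = x²(1−x), so φ'(x) = x*(2 - 3*x).
Note φ(0) = φ(1) = 0, so the boundary term u·φ vanishes.
LHS = ∫_0^1 u(x) φ'(x) dx = ∫_0^1 (-3*x^5 + 5*x^4 + x^3 - 2*x^2) dx. Term by term:
  ∫_0^1 -3*x^5 dx = -1/2;  ∫_0^1 5*x^4 dx = 1;  ∫_0^1 x^3 dx = 1/4;
  ∫_0^1 -2*x^2 dx = -2/3.
Sum: -1/2 + 1 + 1/4 − 2/3 = 1/12.
So LHS = 1/12.
∫_0^1 v(x) φ(x) dx = ∫_0^1 (-3*x^5 + 5*x^4 - x^3 - x^2) dx. Term by term:
  ∫_0^1 -3*x^5 dx = -1/2;  ∫_0^1 5*x^4 dx = 1;  ∫_0^1 -x^3 dx = -1/4;
  ∫_0^1 -x^2 dx = -1/3.
Sum: -1/2 + 1 − 1/4 − 1/3 = -1/12.
So RHS = -∫_0^1 v(x) φ(x) dx = 1/12.
LHS = RHS, so the identity holds for this test φ.
Moreover u is smooth here and v(x) = u'(x) = 3*x**2 - 2*x - 1 pointwise, so the identity holds for every test function. Hence v is the weak derivative of u.


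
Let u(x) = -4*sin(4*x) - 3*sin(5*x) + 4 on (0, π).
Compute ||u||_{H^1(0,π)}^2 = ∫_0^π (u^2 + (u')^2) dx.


||u||_{H^1(0,π)}^2 = -48/5 + 269*π

u'(x) = -16*cos(4*x) - 15*cos(5*x).
Expand u² and (u')² and integrate term by term on (0, π), using: for integers n ≥ 1, ∫_0^π sin²(nx) dx = ∫_0^π cos²(nx) dx = π/2; for n ≠ n', ∫_0^π sin(nx)sin(n'x) dx = ∫_0^π cos(nx)cos(n'x) dx = 0; and by product-to-sum, ∫_0^π sin(nx)cos(n'x) dx = ½∫_0^π [sin((n+n')x) + sin((n−n')x)] dx, which is 0 when n+n' is even and 2n/(n²−n'²) when n+n' is odd (it need not vanish on (0, π)). For the constant mode: ∫_0^π 1 dx = π, ∫_0^π cos(nx) dx = 0, ∫_0^π sin(nx) dx = (1−(−1)^n)/n.
  u² squared terms: (4)²·∫1 dx = 16·π = 16*π;  (-4)²·∫sin(4x)² dx = 16·π/2 = 8*π;  (-3)²·∫sin(5x)² dx = 9·π/2 = 9*π/2.
  u² cross terms: 2·(4)·(-4)·∫1·sin(4x) dx = -32·(0) = 0;  2·(4)·(-3)·∫1·sin(5x) dx = -24·(2/5) = -48/5;  2·(-4)·(-3)·∫sin(4x)·sin(5x) dx = 24·(0) = 0.
  So ∫_0^π u² dx = 16*π + 8*π + 9*π/2 + 0 − 48/5 + 0 = -48/5 + 57*π/2.
  (u')² squared terms: (-16)²·∫cos(4x)² dx = 256·π/2 = 128*π;  (-15)²·∫cos(5x)² dx = 225·π/2 = 225*π/2.
  (u')² cross terms: 2·(-16)·(-15)·∫cos(4x)·cos(5x) dx = 480·(0) = 0.
  So ∫_0^π (u')² dx = 128*π + 225*π/2 + 0 = 481*π/2.
||u||_{H^1}^2 = (-48/5 + 57*π/2) + (481*π/2) = -48/5 + 269*π.


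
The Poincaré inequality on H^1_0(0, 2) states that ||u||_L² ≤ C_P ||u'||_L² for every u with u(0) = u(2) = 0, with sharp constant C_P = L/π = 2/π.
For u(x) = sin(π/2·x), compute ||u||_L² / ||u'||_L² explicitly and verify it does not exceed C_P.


||u||_L² / ||u'||_L² = 2/π = C_P.

u(x) = sin(π/2·x), so u'(x) = π*cos(π*x/2)/2.
Writing u(x) = A·sin(kπx/L) with A = 1 and k = 1, use ∫_0^L sin²(kπx/L) dx = L/2 and ∫_0^L cos²(kπx/L) dx = L/2.
u² = 1·sin²(π/2·x) and (u')² = π^2/4·cos²(π/2·x), and each of sin², cos² integrates to L/2 = 1 over (0, 2).
∫_0^2 u² dx = 1, so ||u||_L² = 1.
∫_0^2 (u')² dx = π^2/4, so ||u'||_L² = π/2.
Ratio ||u||_L² / ||u'||_L² = 2/π.
Sharp Poincaré constant on H^1_0(0, 2) is C_P = L/π = 2/π, achieved by sin(π/2·x).
This is the k = 1 eigenfunction (up to amplitude), so the ratio equals the sharp Poincaré constant exactly.


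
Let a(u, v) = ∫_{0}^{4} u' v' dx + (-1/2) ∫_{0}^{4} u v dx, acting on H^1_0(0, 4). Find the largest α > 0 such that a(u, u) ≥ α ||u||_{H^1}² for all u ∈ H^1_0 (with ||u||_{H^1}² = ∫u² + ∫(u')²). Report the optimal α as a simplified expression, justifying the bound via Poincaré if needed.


α = (-8 + π^2)/(π^2 + 16)

Coercivity of a(·,·) on H^1_0(0, 4) means a(u, u) ≥ α ||u||_{H^1}² for every u ∈ H^1_0.
The interval has length L = 4, and Poincaré/coercivity depend only on L. Here a(u, u) = ∫(u')² + (-1/2)·∫u².
Here c = -1/2 < 0 with |c| < (π/L)² = π^2/16, so coercivity still holds. The condition a(u,u) ≥ α||u||_{H^1}² reads (1−α)∫(u')² ≥ (α−c)∫u². Any admissible α is ≤ 1 (rapidly oscillating u have ∫u²/∫(u')² → 0), and α = 1 would force 0 ≥ (1−c)∫u², impossible since c < 1; so 1−α > 0. By the sharp Poincaré inequality on H^1_0 of an interval of length L, ∫(u')² ≥ (π/L)²∫u² with equality for the first sine mode sin(π(x−x₀)/L) (x₀ the left endpoint), so the inequality holds for all u iff (1−α)(π/L)² ≥ α − c, i.e. α ≤ ((π/L)² + c)/((π/L)² + 1) = (1 + c(L/π)²)/(1 + (L/π)²). (Direct route, valid since c ≤ 0: Poincaré gives c∫u² ≥ c(L/π)²∫(u')², so a(u,u) ≥ (1 + c(L/π)²)∫(u')², while ||u||_{H^1}² ≤ (1 + (L/π)²)∫(u')²; dividing yields the same α.) With (π/L)² = π^2/16 and c = -1/2, the largest admissible constant is α = ((π/L)² + c)/((π/L)² + 1).
Simplifying, α = (-8 + π^2)/(π^2 + 16).
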